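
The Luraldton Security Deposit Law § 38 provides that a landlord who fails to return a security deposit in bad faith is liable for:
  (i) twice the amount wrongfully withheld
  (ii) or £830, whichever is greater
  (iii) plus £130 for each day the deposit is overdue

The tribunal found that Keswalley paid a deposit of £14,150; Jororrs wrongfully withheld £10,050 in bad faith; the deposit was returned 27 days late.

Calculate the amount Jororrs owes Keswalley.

£23,610

Doubled: 2 × £10,050 = £20,100
Minimum £830: £20,100 meets the minimum, no increase.
Late-return penalty: 27 × £130 = £3,510
Damages plus late penalty: £20,100 + £3,510 = £23,610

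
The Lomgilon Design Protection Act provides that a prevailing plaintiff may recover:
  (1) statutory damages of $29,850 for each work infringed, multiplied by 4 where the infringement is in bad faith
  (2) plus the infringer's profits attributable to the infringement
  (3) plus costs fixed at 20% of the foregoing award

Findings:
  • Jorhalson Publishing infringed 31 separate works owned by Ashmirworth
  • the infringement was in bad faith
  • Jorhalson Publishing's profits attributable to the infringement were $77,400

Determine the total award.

Statutory damages: 31 × $29,850 = $925,350
Multiplied by 4: 4 × $925,350 = $3,701,400
Combined award: $3,701,400 + $77,400 = $3,778,800
Costs: 20% of $3,778,800 = $755,760
Award plus costs: $3,778,800 + $755,760 = $4,534,560

$4,534,560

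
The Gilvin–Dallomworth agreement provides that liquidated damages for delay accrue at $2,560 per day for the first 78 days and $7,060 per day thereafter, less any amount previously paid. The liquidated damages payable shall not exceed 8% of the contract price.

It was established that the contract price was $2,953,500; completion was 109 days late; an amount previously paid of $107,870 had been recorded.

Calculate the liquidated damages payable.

$236,280

First 78 days: 78 × $2,560 = $199,680
Remaining days: (109 − 78) × $7,060 = $218,860
Accrued per-day damages: $199,680 + $218,860 = $418,540
Less amount previously paid: $418,540 − $107,870 = $310,670
Cap: 8% of $2,953,500 = $236,280
Cap at $236,280: $310,670 exceeds the cap → $236,280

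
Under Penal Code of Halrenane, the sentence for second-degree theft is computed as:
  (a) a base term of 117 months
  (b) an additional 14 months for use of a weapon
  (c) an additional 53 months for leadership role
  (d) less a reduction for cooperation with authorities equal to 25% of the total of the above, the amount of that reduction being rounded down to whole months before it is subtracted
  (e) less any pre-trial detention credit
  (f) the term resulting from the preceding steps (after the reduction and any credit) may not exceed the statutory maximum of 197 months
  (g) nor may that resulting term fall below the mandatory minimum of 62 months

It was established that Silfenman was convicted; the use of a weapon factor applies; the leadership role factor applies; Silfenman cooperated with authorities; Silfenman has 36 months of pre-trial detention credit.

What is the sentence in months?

Use of a weapon enhancement: +14 months
Leadership role enhancement: +53 months
Adjusted term: 117 months + 14 months + 53 months = 184 months
Cooperation with authorities reduction: 25% of 184 months = 46 months (rounded down)
After reduction: 184 − 46 = 138 months
Less pre-trial detention credit: 138 months − 36 months = 102 months
Cap at 197 months: 102 months is within the cap, no reduction.
Minimum 62 months: 102 months meets the minimum, no increase.

102 months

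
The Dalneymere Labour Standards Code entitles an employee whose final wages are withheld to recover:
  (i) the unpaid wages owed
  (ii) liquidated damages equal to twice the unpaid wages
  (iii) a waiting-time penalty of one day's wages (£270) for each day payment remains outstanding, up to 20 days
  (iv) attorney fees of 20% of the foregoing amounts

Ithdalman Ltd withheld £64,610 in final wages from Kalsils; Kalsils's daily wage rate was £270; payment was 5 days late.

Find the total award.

Doubled: 2 × £64,610 = £129,220
Penalty days: min(5, 20) = 5
Waiting-time penalty: 5 × £270 = £1,350
Subtotal: £64,610 + £129,220 + £1,350 = £195,180
Attorney fees: 20% of £195,180 = £39,036
Total award: £195,180 + £39,036 = £234,216

Total award: £234,216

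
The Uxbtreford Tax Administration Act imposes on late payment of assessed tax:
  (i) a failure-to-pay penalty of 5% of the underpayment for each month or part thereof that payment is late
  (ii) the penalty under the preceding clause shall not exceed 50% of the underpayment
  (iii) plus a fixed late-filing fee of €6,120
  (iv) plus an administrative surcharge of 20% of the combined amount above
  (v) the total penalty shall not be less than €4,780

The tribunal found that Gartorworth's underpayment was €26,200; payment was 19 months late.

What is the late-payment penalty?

Accrued rate: 5% × 19 = 95%, capped at 50% → 50%
Failure-to-pay penalty: 50% of €26,200 = €13,100
Penalty before surcharge: €13,100 + €6,120 = €19,220
Administrative surcharge: 20% of €19,220 = €3,844
Total penalty: €19,220 + €3,844 = €23,064
Minimum €4,780: €23,064 meets the minimum, no increase.

€23,064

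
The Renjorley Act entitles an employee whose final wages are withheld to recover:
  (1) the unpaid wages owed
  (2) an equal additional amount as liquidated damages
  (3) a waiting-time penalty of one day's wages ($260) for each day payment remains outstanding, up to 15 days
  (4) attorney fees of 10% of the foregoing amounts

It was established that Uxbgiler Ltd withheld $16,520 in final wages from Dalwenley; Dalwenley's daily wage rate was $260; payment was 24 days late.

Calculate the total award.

$40,634

Liquidated damages (equal amount): $16,520
Penalty days: min(24, 15) = 15
Waiting-time penalty: 15 × $260 = $3,900
Subtotal: $16,520 + $16,520 + $3,900 = $36,940
Attorney fees: 10% of $36,940 = $3,694
Total award: $36,940 + $3,694 = $40,634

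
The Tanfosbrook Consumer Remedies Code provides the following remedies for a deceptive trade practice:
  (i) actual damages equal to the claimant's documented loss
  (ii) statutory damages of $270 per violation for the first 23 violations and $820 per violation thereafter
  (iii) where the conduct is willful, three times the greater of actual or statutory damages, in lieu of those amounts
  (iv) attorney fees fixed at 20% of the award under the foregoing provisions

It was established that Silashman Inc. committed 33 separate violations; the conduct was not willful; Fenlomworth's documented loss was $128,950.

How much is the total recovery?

$172,032

First 23 violations: 23 × $270 = $6,210
Remaining violations: (33 − 23) × $820 = $8,200
Statutory damages: $6,210 + $8,200 = $14,410
Conduct not willful: the in-lieu enhancement does not apply.
Actual plus statutory damages: $128,950 + $14,410 = $143,360
Attorney fees: 20% of $143,360 = $28,672
Total recovery: $143,360 + $28,672 = $172,032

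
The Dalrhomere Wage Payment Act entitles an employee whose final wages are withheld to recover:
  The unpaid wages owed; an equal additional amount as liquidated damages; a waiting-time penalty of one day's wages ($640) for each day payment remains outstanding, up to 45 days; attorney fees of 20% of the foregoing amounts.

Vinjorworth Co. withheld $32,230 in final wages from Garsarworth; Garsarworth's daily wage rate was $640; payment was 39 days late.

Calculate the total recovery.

$107,304

Liquidated damages (equal amount): $32,230
Penalty days: min(39, 45) = 39
Waiting-time penalty: 39 × $640 = $24,960
Subtotal: $32,230 + $32,230 + $24,960 = $89,420
Attorney fees: 20% of $89,420 = $17,884
Total award: $89,420 + $17,884 = $107,304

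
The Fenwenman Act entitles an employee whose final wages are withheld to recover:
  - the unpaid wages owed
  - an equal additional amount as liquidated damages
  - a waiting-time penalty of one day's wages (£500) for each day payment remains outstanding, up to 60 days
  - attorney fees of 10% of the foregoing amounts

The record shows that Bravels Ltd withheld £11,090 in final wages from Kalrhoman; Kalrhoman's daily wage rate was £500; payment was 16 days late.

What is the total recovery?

Liquidated damages (equal amount): £11,090
Penalty days: min(16, 60) = 16
Waiting-time penalty: 16 × £500 = £8,000
Subtotal: £11,090 + £11,090 + £8,000 = £30,180
Attorney fees: 10% of £30,180 = £3,018
Total award: £30,180 + £3,018 = £33,198

£33,198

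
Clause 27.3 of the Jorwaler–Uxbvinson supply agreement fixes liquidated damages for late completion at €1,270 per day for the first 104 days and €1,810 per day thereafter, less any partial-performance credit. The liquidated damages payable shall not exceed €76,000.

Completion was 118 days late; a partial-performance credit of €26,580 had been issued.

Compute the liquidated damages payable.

€76,000

First 104 days: 104 × €1,270 = €132,080
Remaining days: (118 − 104) × €1,810 = €25,340
Accrued per-day damages: €132,080 + €25,340 = €157,420
Less partial-performance credit: €157,420 − €26,580 = €130,840
Cap at €76,000: €130,840 exceeds the cap → €76,000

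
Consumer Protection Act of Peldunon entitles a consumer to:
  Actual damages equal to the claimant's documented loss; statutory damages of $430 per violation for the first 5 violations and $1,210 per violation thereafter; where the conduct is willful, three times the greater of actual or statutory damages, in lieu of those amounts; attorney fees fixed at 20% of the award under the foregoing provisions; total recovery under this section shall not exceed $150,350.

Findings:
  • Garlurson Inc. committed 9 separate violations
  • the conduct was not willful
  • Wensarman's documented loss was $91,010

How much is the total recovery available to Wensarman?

$117,600

First 5 violations: 5 × $430 = $2,150
Remaining violations: (9 − 5) × $1,210 = $4,840
Statutory damages: $2,150 + $4,840 = $6,990
Conduct not willful: the in-lieu enhancement does not apply.
Actual plus statutory damages: $91,010 + $6,990 = $98,000
Attorney fees: 20% of $98,000 = $19,600
Total before cap: $98,000 + $19,600 = $117,600
Cap at $150,350: $117,600 is within the cap, no reduction.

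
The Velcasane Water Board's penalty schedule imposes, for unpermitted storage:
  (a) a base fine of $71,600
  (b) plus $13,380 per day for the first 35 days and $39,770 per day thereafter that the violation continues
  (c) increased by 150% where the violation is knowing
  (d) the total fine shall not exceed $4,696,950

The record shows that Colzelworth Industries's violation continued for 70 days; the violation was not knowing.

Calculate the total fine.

$1,931,850

First 35 days: 35 × $13,380 = $468,300
Remaining days: (70 − 35) × $39,770 = $1,391,950
Per-day component: $468,300 + $1,391,950 = $1,860,250
Base plus per-day: $71,600 + $1,860,250 = $1,931,850
The violation was not knowing: no 150% increase.
Cap at $4,696,950: $1,931,850 is within the cap, no reduction.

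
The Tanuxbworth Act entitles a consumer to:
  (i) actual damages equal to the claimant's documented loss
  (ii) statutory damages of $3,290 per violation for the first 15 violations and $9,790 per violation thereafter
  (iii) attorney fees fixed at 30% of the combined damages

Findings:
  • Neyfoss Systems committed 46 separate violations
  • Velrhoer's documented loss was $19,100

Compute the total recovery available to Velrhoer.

$483,522

First 15 violations: 15 × $3,290 = $49,350
Remaining violations: (46 − 15) × $9,790 = $303,490
Statutory damages: $49,350 + $303,490 = $352,840
Combined damages: $19,100 + $352,840 = $371,940
Attorney fees: 30% of $371,940 = $111,582
Total recovery: $371,940 + $111,582 = $483,522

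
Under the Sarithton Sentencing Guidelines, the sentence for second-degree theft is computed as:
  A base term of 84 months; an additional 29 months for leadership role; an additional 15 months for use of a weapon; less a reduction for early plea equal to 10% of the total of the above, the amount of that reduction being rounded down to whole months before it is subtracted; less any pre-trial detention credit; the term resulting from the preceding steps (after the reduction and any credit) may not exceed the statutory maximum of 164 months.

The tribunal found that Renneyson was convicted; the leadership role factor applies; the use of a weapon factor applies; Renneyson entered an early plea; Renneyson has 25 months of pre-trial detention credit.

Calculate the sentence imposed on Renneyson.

Leadership role enhancement: +29 months
Use of a weapon enhancement: +15 months
Adjusted term: 84 months + 29 months + 15 months = 128 months
Early plea reduction: 10% of 128 months = 12 months (rounded down)
After reduction: 128 − 12 = 116 months
Less pre-trial detention credit: 116 months − 25 months = 91 months
Cap at 164 months: 91 months is within the cap, no reduction.

91 months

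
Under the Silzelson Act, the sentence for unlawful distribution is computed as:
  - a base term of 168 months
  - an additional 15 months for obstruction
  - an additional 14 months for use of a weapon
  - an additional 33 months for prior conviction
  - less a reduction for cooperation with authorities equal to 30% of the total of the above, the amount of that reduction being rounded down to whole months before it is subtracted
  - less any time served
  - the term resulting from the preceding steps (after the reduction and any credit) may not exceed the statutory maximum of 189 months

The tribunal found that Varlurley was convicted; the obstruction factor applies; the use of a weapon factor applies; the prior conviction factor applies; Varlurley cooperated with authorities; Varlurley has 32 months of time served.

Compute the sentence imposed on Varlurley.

129 months

Obstruction enhancement: +15 months
Use of a weapon enhancement: +14 months
Prior conviction enhancement: +33 months
Adjusted term: 168 months + 15 months + 14 months + 33 months = 230 months
Cooperation with authorities reduction: 30% of 230 months = 69 months (rounded down)
After reduction: 230 − 69 = 161 months
Less time served: 161 months − 32 months = 129 months
Cap at 189 months: 129 months is within the cap, no reduction.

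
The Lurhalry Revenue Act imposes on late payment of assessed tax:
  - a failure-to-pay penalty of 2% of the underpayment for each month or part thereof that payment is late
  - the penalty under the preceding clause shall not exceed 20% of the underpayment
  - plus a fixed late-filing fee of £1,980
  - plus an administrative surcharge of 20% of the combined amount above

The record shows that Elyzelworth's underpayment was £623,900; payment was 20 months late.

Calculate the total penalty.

Accrued rate: 2% × 20 = 40%, capped at 20% → 20%
Failure-to-pay penalty: 20% of £623,900 = £124,780
Penalty before surcharge: £124,780 + £1,980 = £126,760
Administrative surcharge: 20% of £126,760 = £25,352
Total penalty: £126,760 + £25,352 = £152,112

£152,112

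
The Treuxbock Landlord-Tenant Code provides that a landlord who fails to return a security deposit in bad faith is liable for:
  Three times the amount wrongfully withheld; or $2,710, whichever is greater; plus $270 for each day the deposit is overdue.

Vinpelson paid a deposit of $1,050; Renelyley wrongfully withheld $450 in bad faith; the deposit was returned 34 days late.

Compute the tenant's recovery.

$11,890

Trebled: 3 × $450 = $1,350
Minimum $2,710: $1,350 is below the minimum → $2,710
Late-return penalty: 34 × $270 = $9,180
Damages plus late penalty: $2,710 + $9,180 = $11,890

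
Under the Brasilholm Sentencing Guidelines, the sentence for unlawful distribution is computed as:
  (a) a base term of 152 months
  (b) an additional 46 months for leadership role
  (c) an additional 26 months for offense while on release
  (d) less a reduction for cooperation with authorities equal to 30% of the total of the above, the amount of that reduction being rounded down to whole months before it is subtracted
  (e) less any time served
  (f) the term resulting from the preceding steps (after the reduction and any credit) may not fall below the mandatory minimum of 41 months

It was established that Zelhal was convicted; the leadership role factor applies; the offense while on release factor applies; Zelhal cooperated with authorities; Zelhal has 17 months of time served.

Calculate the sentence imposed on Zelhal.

140 months

Leadership role enhancement: +46 months
Offense while on release enhancement: +26 months
Adjusted term: 152 months + 46 months + 26 months = 224 months
Cooperation with authorities reduction: 30% of 224 months = 67 months (rounded down)
After reduction: 224 − 67 = 157 months
Less time served: 157 months − 17 months = 140 months
Minimum 41 months: 140 months meets the minimum, no increase.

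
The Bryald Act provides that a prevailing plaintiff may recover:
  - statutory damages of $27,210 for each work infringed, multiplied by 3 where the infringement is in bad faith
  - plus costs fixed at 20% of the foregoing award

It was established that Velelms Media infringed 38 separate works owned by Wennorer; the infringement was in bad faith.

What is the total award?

Statutory damages: 38 × $27,210 = $1,033,980
Trebled: 3 × $1,033,980 = $3,101,940
Costs: 20% of $3,101,940 = $620,388
Award plus costs: $3,101,940 + $620,388 = $3,722,328

$3,722,328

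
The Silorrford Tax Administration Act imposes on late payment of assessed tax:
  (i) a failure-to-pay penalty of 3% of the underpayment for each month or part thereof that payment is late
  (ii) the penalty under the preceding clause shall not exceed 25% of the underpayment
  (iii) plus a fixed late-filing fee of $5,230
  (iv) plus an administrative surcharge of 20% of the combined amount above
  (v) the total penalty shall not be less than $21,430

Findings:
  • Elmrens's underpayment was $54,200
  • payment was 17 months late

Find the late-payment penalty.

Penalty: $22,536

Accrued rate: 3% × 17 = 51%, capped at 25% → 25%
Failure-to-pay penalty: 25% of $54,200 = $13,550
Penalty before surcharge: $13,550 + $5,230 = $18,780
Administrative surcharge: 20% of $18,780 = $3,756
Total penalty: $18,780 + $3,756 = $22,536
Minimum $21,430: $22,536 meets the minimum, no increase.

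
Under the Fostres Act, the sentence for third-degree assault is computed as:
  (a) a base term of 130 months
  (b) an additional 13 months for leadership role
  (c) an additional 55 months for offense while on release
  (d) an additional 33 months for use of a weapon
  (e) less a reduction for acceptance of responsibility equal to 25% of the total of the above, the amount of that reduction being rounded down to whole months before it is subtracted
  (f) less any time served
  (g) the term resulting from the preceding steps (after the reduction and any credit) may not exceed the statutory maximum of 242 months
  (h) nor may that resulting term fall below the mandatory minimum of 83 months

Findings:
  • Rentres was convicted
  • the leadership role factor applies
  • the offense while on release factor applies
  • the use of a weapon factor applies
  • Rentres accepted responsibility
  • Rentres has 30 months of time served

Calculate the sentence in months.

144 months

Leadership role enhancement: +13 months
Offense while on release enhancement: +55 months
Use of a weapon enhancement: +33 months
Adjusted term: 130 months + 13 months + 55 months + 33 months = 231 months
Acceptance of responsibility reduction: 25% of 231 months = 57 months (rounded down)
After reduction: 231 − 57 = 174 months
Less time served: 174 months − 30 months = 144 months
Cap at 242 months: 144 months is within the cap, no reduction.
Minimum 83 months: 144 months meets the minimum, no increase.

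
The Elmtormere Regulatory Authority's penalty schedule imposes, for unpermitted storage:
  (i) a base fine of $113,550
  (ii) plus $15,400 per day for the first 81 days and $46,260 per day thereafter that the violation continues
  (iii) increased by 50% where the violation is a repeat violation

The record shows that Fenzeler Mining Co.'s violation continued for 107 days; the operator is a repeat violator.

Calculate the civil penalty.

$3,845,565

First 81 days: 81 × $15,400 = $1,247,400
Remaining days: (107 − 81) × $46,260 = $1,202,760
Per-day component: $1,247,400 + $1,202,760 = $2,450,160
Base plus per-day: $113,550 + $2,450,160 = $2,563,710
Enhancement: 50% of $2,563,710 = $1,281,855
Enhanced fine: $2,563,710 + $1,281,855 = $3,845,565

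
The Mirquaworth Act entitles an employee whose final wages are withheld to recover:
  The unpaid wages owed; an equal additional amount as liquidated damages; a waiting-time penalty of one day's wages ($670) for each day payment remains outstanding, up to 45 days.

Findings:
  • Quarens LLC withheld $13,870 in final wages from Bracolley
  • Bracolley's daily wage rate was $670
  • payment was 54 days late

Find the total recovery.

$57,890

Liquidated damages (equal amount): $13,870
Penalty days: min(54, 45) = 45
Waiting-time penalty: 45 × $670 = $30,150
Total award: $13,870 + $13,870 + $30,150 = $57,890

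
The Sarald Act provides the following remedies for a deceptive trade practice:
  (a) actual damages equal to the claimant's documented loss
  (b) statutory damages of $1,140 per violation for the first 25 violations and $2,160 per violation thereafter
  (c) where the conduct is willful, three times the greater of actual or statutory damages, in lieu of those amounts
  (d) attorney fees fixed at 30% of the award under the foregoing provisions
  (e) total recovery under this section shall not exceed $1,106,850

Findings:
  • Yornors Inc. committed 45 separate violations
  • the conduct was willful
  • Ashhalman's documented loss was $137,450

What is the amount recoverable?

First 25 violations: 25 × $1,140 = $28,500
Remaining violations: (45 − 25) × $2,160 = $43,200
Statutory damages: $28,500 + $43,200 = $71,700
Greater of actual damages ($137,450) or statutory damages ($71,700): $137,450
Trebled: 3 × $137,450 = $412,350
Attorney fees: 30% of $412,350 = $123,705
Total before cap: $412,350 + $123,705 = $536,055
Cap at $1,106,850: $536,055 is within the cap, no reduction.

$536,055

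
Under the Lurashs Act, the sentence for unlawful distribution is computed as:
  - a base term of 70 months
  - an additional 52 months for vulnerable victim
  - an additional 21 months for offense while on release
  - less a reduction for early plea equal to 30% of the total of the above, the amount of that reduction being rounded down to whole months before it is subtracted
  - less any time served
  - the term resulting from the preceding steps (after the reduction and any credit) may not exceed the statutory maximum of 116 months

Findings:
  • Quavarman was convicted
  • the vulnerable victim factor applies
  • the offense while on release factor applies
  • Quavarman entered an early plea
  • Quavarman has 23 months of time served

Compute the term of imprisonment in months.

Sentence: 78 months

Vulnerable victim enhancement: +52 months
Offense while on release enhancement: +21 months
Adjusted term: 70 months + 52 months + 21 months = 143 months
Early plea reduction: 30% of 143 months = 42 months (rounded down)
After reduction: 143 − 42 = 101 months
Less time served: 101 months − 23 months = 78 months
Cap at 116 months: 78 months is within the cap, no reduction.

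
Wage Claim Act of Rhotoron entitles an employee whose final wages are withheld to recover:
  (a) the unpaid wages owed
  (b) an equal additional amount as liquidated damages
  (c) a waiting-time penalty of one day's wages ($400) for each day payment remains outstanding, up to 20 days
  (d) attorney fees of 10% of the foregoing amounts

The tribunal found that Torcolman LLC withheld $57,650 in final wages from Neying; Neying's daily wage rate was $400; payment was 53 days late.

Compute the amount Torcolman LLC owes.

Liquidated damages (equal amount): $57,650
Penalty days: min(53, 20) = 20
Waiting-time penalty: 20 × $400 = $8,000
Subtotal: $57,650 + $57,650 + $8,000 = $123,300
Attorney fees: 10% of $123,300 = $12,330
Total award: $123,300 + $12,330 = $135,630

Total award: $135,630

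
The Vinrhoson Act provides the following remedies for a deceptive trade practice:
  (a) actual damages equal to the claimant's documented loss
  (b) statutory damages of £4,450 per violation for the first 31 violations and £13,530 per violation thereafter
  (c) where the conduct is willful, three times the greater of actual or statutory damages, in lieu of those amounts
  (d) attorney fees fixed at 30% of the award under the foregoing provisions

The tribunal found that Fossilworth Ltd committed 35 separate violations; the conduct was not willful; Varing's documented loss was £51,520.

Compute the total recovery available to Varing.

First 31 violations: 31 × £4,450 = £137,950
Remaining violations: (35 − 31) × £13,530 = £54,120
Statutory damages: £137,950 + £54,120 = £192,070
Conduct not willful: the in-lieu enhancement does not apply.
Actual plus statutory damages: £51,520 + £192,070 = £243,590
Attorney fees: 30% of £243,590 = £73,077
Total recovery: £243,590 + £73,077 = £316,667

£316,667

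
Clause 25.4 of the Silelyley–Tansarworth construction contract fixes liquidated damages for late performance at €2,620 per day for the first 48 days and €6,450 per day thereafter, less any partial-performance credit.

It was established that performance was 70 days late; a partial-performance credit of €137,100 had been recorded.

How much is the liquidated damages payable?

€130,560

First 48 days: 48 × €2,620 = €125,760
Remaining days: (70 − 48) × €6,450 = €141,900
Accrued per-day damages: €125,760 + €141,900 = €267,660
Less partial-performance credit: €267,660 − €137,100 = €130,560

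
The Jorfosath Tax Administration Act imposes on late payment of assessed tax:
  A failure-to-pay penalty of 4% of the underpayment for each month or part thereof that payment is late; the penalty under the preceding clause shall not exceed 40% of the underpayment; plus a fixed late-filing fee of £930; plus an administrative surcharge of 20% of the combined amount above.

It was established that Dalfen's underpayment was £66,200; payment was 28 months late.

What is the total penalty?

£32,892

Accrued rate: 4% × 28 = 112%, capped at 40% → 40%
Failure-to-pay penalty: 40% of £66,200 = £26,480
Penalty before surcharge: £26,480 + £930 = £27,410
Administrative surcharge: 20% of £27,410 = £5,482
Total penalty: £27,410 + £5,482 = £32,892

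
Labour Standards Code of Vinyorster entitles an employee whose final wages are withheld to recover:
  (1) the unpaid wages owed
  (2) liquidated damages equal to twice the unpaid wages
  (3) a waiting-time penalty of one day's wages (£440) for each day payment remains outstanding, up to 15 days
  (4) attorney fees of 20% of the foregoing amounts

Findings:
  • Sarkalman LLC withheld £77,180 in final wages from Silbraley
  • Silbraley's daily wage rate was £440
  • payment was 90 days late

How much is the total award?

Doubled: 2 × £77,180 = £154,360
Penalty days: min(90, 15) = 15
Waiting-time penalty: 15 × £440 = £6,600
Subtotal: £77,180 + £154,360 + £6,600 = £238,140
Attorney fees: 20% of £238,140 = £47,628
Total award: £238,140 + £47,628 = £285,768

£285,768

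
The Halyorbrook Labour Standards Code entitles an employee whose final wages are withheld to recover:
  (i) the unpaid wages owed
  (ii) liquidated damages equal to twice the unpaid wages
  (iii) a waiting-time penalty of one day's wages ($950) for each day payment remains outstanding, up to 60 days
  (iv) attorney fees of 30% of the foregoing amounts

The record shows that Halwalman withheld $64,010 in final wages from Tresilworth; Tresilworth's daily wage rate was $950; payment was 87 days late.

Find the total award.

Doubled: 2 × $64,010 = $128,020
Penalty days: min(87, 60) = 60
Waiting-time penalty: 60 × $950 = $57,000
Subtotal: $64,010 + $128,020 + $57,000 = $249,030
Attorney fees: 30% of $249,030 = $74,709
Total award: $249,030 + $74,709 = $323,739

$323,739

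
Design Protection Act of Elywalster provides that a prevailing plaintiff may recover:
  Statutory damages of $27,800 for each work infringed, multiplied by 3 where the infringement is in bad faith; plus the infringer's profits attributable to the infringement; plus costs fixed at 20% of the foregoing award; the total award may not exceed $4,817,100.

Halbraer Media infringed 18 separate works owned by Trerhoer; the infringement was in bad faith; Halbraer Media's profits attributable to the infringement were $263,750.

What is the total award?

Statutory damages: 18 × $27,800 = $500,400
Trebled: 3 × $500,400 = $1,501,200
Combined award: $1,501,200 + $263,750 = $1,764,950
Costs: 20% of $1,764,950 = $352,990
Award plus costs: $1,764,950 + $352,990 = $2,117,940
Cap at $4,817,100: $2,117,940 is within the cap, no reduction.

$2,117,940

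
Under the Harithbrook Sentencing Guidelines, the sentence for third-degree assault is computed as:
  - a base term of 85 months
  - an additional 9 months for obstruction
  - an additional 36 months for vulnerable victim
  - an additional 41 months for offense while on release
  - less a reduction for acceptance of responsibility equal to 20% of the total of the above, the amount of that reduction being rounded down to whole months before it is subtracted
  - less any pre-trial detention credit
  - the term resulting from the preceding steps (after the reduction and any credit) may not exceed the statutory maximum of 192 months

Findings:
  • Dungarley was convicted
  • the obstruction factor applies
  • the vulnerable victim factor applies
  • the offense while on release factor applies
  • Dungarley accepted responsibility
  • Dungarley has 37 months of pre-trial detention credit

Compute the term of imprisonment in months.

100 months

Obstruction enhancement: +9 months
Vulnerable victim enhancement: +36 months
Offense while on release enhancement: +41 months
Adjusted term: 85 months + 9 months + 36 months + 41 months = 171 months
Acceptance of responsibility reduction: 20% of 171 months = 34 months (rounded down)
After reduction: 171 − 34 = 137 months
Less pre-trial detention credit: 137 months − 37 months = 100 months
Cap at 192 months: 100 months is within the cap, no reduction.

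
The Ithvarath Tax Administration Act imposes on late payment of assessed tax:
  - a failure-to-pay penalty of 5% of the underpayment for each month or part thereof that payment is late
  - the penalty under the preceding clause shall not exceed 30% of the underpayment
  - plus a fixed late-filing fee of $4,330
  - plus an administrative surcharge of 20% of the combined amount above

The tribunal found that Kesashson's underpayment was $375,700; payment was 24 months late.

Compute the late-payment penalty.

Accrued rate: 5% × 24 = 120%, capped at 30% → 30%
Failure-to-pay penalty: 30% of $375,700 = $112,710
Penalty before surcharge: $112,710 + $4,330 = $117,040
Administrative surcharge: 20% of $117,040 = $23,408
Total penalty: $117,040 + $23,408 = $140,448

$140,448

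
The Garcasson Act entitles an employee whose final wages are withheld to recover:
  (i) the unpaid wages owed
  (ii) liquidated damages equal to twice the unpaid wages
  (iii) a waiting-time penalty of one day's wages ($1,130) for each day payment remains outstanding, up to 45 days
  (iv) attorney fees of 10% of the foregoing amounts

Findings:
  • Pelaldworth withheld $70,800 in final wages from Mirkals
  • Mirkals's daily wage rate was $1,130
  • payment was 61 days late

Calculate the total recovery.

Total award: $289,575

Doubled: 2 × $70,800 = $141,600
Penalty days: min(61, 45) = 45
Waiting-time penalty: 45 × $1,130 = $50,850
Subtotal: $70,800 + $141,600 + $50,850 = $263,250
Attorney fees: 10% of $263,250 = $26,325
Total award: $263,250 + $26,325 = $289,575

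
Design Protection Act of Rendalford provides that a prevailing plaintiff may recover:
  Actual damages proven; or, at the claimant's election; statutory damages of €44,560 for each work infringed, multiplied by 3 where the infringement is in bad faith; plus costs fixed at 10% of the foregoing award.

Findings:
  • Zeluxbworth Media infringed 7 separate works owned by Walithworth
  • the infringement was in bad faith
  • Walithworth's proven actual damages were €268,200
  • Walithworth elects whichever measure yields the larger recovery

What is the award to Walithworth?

Award: €1,029,336

Statutory damages: 7 × €44,560 = €311,920
Trebled: 3 × €311,920 = €935,760
Greater of actual damages (€268,200) or enhanced statutory damages (€935,760): €935,760
Costs: 10% of €935,760 = €93,576
Award plus costs: €935,760 + €93,576 = €1,029,336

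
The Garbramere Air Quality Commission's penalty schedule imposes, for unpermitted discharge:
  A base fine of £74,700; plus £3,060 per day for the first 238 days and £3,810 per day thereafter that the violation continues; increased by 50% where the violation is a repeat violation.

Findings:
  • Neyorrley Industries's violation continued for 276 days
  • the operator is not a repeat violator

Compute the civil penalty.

£947,760

First 238 days: 238 × £3,060 = £728,280
Remaining days: (276 − 238) × £3,810 = £144,780
Per-day component: £728,280 + £144,780 = £873,060
Base plus per-day: £74,700 + £873,060 = £947,760
The operator is not a repeat violator: no 50% increase.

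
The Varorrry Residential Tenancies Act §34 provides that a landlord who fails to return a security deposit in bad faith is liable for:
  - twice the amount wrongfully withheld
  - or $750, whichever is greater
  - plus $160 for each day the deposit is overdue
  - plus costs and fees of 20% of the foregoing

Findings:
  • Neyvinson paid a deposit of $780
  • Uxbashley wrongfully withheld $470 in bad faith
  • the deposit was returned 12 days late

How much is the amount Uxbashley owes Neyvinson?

Doubled: 2 × $470 = $940
Minimum $750: $940 meets the minimum, no increase.
Late-return penalty: 12 × $160 = $1,920
Damages plus late penalty: $940 + $1,920 = $2,860
Costs and fees: 20% of $2,860 = $572
Total recovery: $2,860 + $572 = $3,432

$3,432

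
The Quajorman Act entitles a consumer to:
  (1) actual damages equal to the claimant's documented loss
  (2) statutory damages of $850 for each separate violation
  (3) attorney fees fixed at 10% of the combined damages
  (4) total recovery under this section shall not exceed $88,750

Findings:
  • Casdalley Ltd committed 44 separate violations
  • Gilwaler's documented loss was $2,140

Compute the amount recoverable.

Statutory damages: 44 × $850 = $37,400
Combined damages: $2,140 + $37,400 = $39,540
Attorney fees: 10% of $39,540 = $3,954
Total before cap: $39,540 + $3,954 = $43,494
Cap at $88,750: $43,494 is within the cap, no reduction.

$43,494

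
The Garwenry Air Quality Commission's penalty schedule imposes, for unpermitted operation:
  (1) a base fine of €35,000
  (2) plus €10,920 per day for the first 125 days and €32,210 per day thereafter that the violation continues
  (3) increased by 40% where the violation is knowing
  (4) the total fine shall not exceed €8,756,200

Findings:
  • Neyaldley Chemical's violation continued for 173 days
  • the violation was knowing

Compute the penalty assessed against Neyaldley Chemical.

First 125 days: 125 × €10,920 = €1,365,000
Remaining days: (173 − 125) × €32,210 = €1,546,080
Per-day component: €1,365,000 + €1,546,080 = €2,911,080
Base plus per-day: €35,000 + €2,911,080 = €2,946,080
Enhancement: 40% of €2,946,080 = €1,178,432
Enhanced fine: €2,946,080 + €1,178,432 = €4,124,512
Cap at €8,756,200: €4,124,512 is within the cap, no reduction.

Civil penalty: €4,124,512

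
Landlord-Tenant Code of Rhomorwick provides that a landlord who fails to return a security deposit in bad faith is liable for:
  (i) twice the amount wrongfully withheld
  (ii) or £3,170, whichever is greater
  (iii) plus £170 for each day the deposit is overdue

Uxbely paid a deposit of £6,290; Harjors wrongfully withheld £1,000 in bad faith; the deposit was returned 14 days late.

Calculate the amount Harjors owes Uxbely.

Doubled: 2 × £1,000 = £2,000
Minimum £3,170: £2,000 is below the minimum → £3,170
Late-return penalty: 14 × £170 = £2,380
Damages plus late penalty: £3,170 + £2,380 = £5,550

£5,550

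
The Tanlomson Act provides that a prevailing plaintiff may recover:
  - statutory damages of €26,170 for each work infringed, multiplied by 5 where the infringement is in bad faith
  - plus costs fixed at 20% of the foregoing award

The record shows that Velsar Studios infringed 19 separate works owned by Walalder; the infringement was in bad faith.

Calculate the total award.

Statutory damages: 19 × €26,170 = €497,230
Multiplied by 5: 5 × €497,230 = €2,486,150
Costs: 20% of €2,486,150 = €497,230
Award plus costs: €2,486,150 + €497,230 = €2,983,380

€2,983,380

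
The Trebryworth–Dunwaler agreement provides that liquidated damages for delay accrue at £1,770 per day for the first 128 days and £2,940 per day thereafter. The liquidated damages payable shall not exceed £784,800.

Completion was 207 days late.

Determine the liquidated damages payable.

£458,820

First 128 days: 128 × £1,770 = £226,560
Remaining days: (207 − 128) × £2,940 = £232,260
Accrued per-day damages: £226,560 + £232,260 = £458,820
Cap at £784,800: £458,820 is within the cap, no reduction.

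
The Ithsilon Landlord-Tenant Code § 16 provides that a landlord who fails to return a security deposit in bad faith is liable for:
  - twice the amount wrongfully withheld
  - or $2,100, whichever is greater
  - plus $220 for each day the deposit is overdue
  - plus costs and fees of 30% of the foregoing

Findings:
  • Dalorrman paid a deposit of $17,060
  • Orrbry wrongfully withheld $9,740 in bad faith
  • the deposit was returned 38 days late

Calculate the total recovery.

Doubled: 2 × $9,740 = $19,480
Minimum $2,100: $19,480 meets the minimum, no increase.
Late-return penalty: 38 × $220 = $8,360
Damages plus late penalty: $19,480 + $8,360 = $27,840
Costs and fees: 30% of $27,840 = $8,352
Total recovery: $27,840 + $8,352 = $36,192

Recovery: $36,192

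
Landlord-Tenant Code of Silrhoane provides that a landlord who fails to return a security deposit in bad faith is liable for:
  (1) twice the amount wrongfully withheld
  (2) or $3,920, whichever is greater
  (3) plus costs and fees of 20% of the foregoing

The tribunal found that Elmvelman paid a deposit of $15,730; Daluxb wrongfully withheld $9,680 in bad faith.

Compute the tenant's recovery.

Recovery: $23,232

Doubled: 2 × $9,680 = $19,360
Minimum $3,920: $19,360 meets the minimum, no increase.
Costs and fees: 20% of $19,360 = $3,872
Total recovery: $19,360 + $3,872 = $23,232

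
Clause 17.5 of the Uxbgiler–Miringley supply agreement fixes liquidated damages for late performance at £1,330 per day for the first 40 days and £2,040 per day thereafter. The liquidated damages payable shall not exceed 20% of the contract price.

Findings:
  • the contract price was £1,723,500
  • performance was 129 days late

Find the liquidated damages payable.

First 40 days: 40 × £1,330 = £53,200
Remaining days: (129 − 40) × £2,040 = £181,560
Accrued per-day damages: £53,200 + £181,560 = £234,760
Cap: 20% of £1,723,500 = £344,700
Cap at £344,700: £234,760 is within the cap, no reduction.

Liquidated damages: £234,760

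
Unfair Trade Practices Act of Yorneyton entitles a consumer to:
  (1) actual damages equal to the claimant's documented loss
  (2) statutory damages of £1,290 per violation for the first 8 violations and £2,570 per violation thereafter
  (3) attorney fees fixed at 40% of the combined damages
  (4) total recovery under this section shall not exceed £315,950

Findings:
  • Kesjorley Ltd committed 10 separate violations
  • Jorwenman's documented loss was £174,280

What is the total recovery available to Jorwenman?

First 8 violations: 8 × £1,290 = £10,320
Remaining violations: (10 − 8) × £2,570 = £5,140
Statutory damages: £10,320 + £5,140 = £15,460
Combined damages: £174,280 + £15,460 = £189,740
Attorney fees: 40% of £189,740 = £75,896
Total before cap: £189,740 + £75,896 = £265,636
Cap at £315,950: £265,636 is within the cap, no reduction.

£265,636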